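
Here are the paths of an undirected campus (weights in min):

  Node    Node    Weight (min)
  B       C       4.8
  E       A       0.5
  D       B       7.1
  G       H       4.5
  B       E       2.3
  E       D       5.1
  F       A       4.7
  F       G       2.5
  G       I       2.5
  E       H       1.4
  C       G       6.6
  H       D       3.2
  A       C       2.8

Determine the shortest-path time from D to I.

10.2 min

Settle nodes by increasing distance from D:
D: 0
H: 3.2  (via D)
E: 4.6  (via H)
A: 5.1  (via E)
B: 6.9  (via E)
G: 7.7  (via H)
C: 7.9  (via A)
F: 9.8  (via A)
I: 10.2  (via G)
Shortest route: D–H–G–I = 10.2 min.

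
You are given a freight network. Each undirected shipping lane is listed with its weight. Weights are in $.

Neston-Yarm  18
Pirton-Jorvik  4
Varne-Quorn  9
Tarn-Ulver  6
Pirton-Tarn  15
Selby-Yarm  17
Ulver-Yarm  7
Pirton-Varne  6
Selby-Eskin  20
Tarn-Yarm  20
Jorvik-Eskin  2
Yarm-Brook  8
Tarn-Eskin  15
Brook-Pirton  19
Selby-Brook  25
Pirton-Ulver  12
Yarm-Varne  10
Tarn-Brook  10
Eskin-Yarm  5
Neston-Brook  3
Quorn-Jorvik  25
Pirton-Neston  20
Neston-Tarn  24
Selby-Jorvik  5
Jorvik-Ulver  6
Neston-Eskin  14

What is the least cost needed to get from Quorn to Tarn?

$30

Shortest distances from Quorn:
Quorn: 0
Varne: 9  (via Quorn)
Pirton: 15  (via Varne)
Yarm: 19  (via Varne)
Jorvik: 19  (via Pirton)
Eskin: 21  (via Jorvik)
Selby: 24  (via Jorvik)
Ulver: 25  (via Jorvik)
Brook: 27  (via Yarm)
Neston: 30  (via Brook)
Tarn: 30  (via Pirton)
Shortest route: Quorn → Varne → Pirton → Tarn = $30.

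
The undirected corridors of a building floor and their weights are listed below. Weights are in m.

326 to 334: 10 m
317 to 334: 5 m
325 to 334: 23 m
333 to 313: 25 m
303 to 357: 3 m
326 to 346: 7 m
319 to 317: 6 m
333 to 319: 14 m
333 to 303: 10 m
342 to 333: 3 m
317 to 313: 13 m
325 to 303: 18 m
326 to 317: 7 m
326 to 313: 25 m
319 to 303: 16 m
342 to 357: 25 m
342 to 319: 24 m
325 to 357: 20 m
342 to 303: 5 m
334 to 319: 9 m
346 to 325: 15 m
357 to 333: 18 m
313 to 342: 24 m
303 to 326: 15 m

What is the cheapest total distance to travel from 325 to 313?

41 m

Settle nodes by increasing distance from 325:
325: 0
346: 15  (via 325)
303: 18  (via 325)
357: 20  (via 325)
326: 22  (via 346)
342: 23  (via 303)
334: 23  (via 325)
333: 26  (via 342)
317: 28  (via 334)
319: 32  (via 334)
313: 41  (via 317)
Shortest route: 325–334–317–313 = 41 m.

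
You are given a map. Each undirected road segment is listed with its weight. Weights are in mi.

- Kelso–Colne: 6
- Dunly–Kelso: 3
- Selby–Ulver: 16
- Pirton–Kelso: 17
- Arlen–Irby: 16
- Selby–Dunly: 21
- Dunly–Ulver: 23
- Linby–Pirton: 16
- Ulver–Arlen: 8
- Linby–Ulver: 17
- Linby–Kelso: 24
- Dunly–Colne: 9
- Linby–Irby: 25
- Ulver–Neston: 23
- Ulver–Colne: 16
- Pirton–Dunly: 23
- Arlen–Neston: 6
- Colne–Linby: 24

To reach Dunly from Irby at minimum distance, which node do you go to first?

Arlen

Compare a few routes:
Irby - Arlen - Ulver - Colne - Dunly: 16+8+16+9 = 49
Irby - Arlen - Ulver - Dunly: 16+8+23 = 47
Cheapest is Irby - Arlen - Ulver - Dunly at 47 mi.
So from Irby the first move is to Arlen.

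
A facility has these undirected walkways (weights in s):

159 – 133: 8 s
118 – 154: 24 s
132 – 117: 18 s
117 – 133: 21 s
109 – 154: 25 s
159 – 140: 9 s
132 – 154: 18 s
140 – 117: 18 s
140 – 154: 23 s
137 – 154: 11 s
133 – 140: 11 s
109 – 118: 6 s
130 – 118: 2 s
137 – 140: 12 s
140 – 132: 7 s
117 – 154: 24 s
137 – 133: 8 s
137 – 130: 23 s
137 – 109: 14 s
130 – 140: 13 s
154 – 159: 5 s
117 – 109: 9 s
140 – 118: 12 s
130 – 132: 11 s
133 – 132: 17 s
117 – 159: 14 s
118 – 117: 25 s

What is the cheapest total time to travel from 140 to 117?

Candidate routes:
140 → 159 → 117: 9+14 = 23
140 → 117: 18 = 18
The minimum is 18 s via 140 → 117.

18 s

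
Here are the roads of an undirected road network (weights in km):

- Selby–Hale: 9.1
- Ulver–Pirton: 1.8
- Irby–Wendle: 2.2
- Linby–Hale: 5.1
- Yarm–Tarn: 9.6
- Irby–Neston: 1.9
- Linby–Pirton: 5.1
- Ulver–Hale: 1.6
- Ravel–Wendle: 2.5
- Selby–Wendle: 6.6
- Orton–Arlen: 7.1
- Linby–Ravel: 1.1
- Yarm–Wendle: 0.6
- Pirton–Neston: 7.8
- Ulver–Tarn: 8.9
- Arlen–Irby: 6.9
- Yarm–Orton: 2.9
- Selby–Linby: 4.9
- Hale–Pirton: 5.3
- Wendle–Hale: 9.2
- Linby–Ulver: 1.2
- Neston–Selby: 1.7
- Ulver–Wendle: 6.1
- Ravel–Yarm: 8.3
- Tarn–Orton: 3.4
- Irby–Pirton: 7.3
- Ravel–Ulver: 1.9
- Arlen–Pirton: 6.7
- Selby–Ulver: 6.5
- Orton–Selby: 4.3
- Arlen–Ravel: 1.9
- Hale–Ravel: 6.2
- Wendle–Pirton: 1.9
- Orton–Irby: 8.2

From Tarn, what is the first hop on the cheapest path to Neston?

Orton

Candidate routes:
Tarn → Orton → Irby → Neston: 3.4+8.2+1.9 = 13.5
Tarn → Orton → Selby → Neston: 3.4+4.3+1.7 = 9.4
Tarn → Orton → Yarm → Wendle → Irby → Neston: 3.4+2.9+0.6+2.2+1.9 = 11
Tarn → Yarm → Wendle → Irby → Neston: 9.6+0.6+2.2+1.9 = 14.3
Cheapest is Tarn → Orton → Selby → Neston at 9.4 km.
So from Tarn the first move is to Orton.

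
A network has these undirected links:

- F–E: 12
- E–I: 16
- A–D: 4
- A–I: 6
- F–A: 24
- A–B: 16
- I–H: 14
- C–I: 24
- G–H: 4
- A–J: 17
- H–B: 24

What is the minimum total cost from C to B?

Settle nodes by increasing distance from C:
C: 0
I: 24  (via C)
A: 30  (via I)
D: 34  (via A)
H: 38  (via I)
E: 40  (via I)
G: 42  (via H)
B: 46  (via A)
Shortest route: C–I–A–B = 46.

46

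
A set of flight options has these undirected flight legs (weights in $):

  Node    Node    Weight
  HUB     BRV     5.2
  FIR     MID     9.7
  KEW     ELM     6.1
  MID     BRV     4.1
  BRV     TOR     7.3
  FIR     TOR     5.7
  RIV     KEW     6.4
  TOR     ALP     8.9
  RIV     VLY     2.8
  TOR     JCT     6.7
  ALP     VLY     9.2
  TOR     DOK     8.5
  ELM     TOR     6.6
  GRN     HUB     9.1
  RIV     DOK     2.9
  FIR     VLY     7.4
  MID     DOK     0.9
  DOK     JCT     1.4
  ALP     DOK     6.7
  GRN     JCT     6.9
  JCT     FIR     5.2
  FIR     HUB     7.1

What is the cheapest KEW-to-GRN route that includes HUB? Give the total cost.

$28.6

Best KEW to HUB: KEW → RIV → DOK → MID → BRV → HUB costing 19.5
Shortest HUB→GRN: HUB → GRN = 9.1
Total via HUB: 19.5 + 9.1 = $28.6.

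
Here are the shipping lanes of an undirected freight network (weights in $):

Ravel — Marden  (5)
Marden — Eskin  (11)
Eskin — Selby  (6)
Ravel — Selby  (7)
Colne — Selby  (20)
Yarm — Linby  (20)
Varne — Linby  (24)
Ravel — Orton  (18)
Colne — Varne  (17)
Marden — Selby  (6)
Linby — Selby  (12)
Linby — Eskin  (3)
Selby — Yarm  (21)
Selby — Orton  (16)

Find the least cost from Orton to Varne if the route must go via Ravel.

Shortest Orton→Ravel: Orton → Ravel = 18
Best Ravel to Varne: Ravel → Selby → Eskin → Linby → Varne costing 40
Total via Ravel: 18 + 40 = $58.

$58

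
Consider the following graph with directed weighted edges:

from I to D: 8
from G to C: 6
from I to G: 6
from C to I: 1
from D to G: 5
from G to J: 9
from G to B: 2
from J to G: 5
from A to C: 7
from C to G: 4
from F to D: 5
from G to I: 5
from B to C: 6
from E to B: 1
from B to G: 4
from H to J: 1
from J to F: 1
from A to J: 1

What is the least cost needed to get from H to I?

11

Shortest distances from H:
H: 0
J: 1  (via H)
F: 2  (via J)
G: 6  (via J)
D: 7  (via F)
B: 8  (via G)
I: 11  (via G)
Shortest route: H → J → G → I = 11.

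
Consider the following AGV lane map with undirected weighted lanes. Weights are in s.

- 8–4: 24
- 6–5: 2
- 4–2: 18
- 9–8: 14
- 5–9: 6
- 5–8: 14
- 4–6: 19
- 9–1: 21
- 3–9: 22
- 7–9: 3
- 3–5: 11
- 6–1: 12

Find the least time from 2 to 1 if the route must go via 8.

Shortest 2→8: 2–4–8 = 42
Shortest 8→1: 8–5–6–1 = 28
Total via 8: 42 + 28 = 70 s.

70 s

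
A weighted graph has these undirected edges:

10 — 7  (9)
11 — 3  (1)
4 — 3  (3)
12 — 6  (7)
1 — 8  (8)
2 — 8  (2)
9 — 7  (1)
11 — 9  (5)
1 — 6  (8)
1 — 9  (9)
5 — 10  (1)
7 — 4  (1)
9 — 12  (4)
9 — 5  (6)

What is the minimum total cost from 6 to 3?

Shortest distances from 6:
6: 0
12: 7  (via 6)
1: 8  (via 6)
9: 11  (via 12)
7: 12  (via 9)
4: 13  (via 7)
3: 16  (via 4)
Shortest route: 6 → 12 → 9 → 7 → 4 → 3 = 16.

16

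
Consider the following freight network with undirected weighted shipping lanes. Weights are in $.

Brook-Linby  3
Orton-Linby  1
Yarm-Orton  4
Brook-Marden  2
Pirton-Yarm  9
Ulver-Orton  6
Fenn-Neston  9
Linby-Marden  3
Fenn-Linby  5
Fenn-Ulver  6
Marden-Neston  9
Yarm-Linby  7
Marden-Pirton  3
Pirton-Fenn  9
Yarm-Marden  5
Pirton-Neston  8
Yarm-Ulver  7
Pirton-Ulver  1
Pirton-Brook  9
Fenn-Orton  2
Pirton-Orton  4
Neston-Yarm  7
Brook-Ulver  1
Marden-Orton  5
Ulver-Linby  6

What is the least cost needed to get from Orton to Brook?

Running Dijkstra from Orton:
Orton: 0
Linby: 1  (via Orton)
Fenn: 2  (via Orton)
Pirton: 4  (via Orton)
Yarm: 4  (via Orton)
Brook: 4  (via Linby)
Shortest route: Orton → Linby → Brook = $4.

$4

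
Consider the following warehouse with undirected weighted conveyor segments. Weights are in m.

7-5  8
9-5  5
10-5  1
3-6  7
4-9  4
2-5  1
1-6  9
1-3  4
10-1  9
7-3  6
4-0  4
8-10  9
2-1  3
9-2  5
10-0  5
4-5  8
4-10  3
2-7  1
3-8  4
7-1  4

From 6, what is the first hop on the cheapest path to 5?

Compare a few routes:
6–3–7–2–5: 7+6+1+1 = 15
6–1–7–2–5: 9+4+1+1 = 15
6–1–2–5: 9+3+1 = 13
Cheapest is 6–1–2–5 at 13 m.
So from 6 the first move is to 1.

1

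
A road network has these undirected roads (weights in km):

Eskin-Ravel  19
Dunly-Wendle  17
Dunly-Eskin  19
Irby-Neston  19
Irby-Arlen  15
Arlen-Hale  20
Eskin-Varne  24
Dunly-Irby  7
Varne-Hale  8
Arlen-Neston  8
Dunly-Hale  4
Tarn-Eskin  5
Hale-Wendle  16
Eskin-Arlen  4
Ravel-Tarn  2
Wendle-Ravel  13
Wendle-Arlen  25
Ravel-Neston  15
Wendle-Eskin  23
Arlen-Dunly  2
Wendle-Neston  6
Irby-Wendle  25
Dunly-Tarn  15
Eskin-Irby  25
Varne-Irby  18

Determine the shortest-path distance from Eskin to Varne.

Shortest distances from Eskin:
Eskin: 0
Arlen: 4  (via Eskin)
Tarn: 5  (via Eskin)
Dunly: 6  (via Arlen)
Ravel: 7  (via Tarn)
Hale: 10  (via Dunly)
Neston: 12  (via Arlen)
Irby: 13  (via Dunly)
Wendle: 18  (via Neston)
Varne: 18  (via Hale)
Shortest route: Eskin–Arlen–Dunly–Hale–Varne = 18 km.

18 km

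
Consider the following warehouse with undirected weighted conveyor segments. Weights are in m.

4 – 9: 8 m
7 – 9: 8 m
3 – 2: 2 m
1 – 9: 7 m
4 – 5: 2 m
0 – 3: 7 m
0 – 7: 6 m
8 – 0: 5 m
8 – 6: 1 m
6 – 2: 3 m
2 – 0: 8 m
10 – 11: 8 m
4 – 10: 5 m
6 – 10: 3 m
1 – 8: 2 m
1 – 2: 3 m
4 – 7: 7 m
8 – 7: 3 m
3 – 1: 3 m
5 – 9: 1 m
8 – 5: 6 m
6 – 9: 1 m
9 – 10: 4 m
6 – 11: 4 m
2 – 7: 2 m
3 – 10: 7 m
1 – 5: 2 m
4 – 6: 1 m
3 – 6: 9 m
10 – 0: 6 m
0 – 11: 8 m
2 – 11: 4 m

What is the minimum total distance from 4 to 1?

Compare a few routes:
4 - 6 - 2 - 1: 1+3+3 = 7
4 - 6 - 9 - 5 - 1: 1+1+1+2 = 5
4 - 5 - 1: 2+2 = 4
Cheapest is 4 - 5 - 1 at 4 m.

4 m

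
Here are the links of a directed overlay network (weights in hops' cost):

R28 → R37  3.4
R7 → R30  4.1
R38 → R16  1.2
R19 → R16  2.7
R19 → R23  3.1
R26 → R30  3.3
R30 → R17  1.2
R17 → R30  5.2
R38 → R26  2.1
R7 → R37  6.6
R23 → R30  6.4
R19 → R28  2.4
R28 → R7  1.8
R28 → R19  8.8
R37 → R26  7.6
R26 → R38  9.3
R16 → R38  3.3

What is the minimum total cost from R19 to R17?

Shortest distances from R19:
R19: 0
R28: 2.4  (via R19)
R16: 2.7  (via R19)
R23: 3.1  (via R19)
R7: 4.2  (via R28)
R37: 5.8  (via R28)
R38: 6  (via R16)
R26: 8.1  (via R38)
R30: 8.3  (via R7)
R17: 9.5  (via R30)
Shortest route: R19–R28–R7–R30–R17 = 9.5 hops' cost.

9.5 hops' cost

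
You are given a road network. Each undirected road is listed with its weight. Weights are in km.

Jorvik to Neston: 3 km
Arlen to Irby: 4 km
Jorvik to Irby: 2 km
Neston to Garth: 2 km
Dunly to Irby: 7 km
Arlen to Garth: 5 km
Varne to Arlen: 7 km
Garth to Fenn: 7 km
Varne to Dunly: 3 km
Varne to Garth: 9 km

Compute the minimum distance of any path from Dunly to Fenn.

Compare a few routes:
Dunly–Irby–Jorvik–Neston–Garth–Fenn: 7+2+3+2+7 = 21
Dunly–Varne–Garth–Fenn: 3+9+7 = 19
Cheapest is Dunly–Varne–Garth–Fenn at 19 km.

19 km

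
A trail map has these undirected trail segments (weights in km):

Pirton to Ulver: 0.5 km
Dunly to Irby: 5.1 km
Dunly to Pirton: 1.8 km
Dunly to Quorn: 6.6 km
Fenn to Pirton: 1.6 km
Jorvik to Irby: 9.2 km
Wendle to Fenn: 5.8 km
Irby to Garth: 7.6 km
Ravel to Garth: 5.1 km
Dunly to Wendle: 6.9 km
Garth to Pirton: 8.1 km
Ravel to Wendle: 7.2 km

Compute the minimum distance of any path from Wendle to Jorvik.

21.2 km

Enumerating some paths:
Wendle → Dunly → Irby → Jorvik: 6.9+5.1+9.2 = 21.2
Wendle → Ravel → Garth → Irby → Jorvik: 7.2+5.1+7.6+9.2 = 29.1
Wendle → Fenn → Pirton → Dunly → Irby → Jorvik: 5.8+1.6+1.8+5.1+9.2 = 23.5
Cheapest is Wendle → Dunly → Irby → Jorvik at 21.2 km.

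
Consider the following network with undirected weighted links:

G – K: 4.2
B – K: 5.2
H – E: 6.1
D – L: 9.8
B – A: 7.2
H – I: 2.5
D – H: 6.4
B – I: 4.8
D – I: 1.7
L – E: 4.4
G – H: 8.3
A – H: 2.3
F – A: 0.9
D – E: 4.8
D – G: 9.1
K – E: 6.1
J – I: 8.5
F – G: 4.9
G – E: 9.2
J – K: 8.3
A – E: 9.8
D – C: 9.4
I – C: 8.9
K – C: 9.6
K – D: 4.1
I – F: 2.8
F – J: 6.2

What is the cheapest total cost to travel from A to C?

12.6

Compare a few routes:
A → H → I → C: 2.3+2.5+8.9 = 13.7
A → F → I → C: 0.9+2.8+8.9 = 12.6
The minimum is 12.6 via A → F → I → C.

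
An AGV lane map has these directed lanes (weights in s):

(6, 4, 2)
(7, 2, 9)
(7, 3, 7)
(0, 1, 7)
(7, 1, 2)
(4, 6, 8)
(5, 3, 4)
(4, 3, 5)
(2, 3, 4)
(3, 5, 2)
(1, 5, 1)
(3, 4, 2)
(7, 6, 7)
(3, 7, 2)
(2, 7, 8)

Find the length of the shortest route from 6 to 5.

9 s

Enumerating some paths:
6 - 4 - 3 - 5: 2+5+2 = 9
6 - 4 - 3 - 7 - 1 - 5: 2+5+2+2+1 = 12
The minimum is 9 s via 6 - 4 - 3 - 5.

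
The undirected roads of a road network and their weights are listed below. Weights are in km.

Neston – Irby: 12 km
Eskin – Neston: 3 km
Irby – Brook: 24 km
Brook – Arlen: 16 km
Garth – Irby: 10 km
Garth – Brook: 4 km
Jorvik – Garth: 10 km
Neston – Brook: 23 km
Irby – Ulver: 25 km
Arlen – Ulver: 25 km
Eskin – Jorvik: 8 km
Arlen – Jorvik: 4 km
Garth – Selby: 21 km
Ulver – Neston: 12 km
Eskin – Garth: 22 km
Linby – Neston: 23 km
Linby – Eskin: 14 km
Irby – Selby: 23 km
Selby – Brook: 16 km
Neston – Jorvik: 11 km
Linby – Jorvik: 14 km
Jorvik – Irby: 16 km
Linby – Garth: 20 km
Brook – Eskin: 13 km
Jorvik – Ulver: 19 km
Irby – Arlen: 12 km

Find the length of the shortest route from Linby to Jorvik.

Settle nodes by increasing distance from Linby:
Linby: 0
Jorvik: 14  (via Linby)
Shortest route: Linby → Jorvik = 14 km.

14 km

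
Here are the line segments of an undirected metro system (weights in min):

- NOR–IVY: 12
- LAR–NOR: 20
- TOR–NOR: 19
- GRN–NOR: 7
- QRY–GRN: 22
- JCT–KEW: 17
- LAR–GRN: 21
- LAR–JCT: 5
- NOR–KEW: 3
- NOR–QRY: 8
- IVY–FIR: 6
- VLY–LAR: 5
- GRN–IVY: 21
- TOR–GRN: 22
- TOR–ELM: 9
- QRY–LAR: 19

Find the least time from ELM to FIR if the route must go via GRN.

56 min

Best ELM to GRN: ELM–TOR–GRN costing 31
Shortest GRN→FIR: GRN–NOR–IVY–FIR = 25
Total via GRN: 31 + 25 = 56 min.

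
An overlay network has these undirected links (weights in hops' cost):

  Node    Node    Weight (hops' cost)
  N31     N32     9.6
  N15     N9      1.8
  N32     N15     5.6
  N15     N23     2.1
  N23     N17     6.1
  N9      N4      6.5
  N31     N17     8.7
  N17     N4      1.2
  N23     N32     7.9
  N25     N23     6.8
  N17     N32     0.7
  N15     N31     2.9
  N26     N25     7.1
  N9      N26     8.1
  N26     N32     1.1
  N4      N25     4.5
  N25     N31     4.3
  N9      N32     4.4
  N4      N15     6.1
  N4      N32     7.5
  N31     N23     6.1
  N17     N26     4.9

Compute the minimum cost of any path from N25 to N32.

Shortest distances from N25:
N25: 0
N31: 4.3  (via N25)
N4: 4.5  (via N25)
N17: 5.7  (via N4)
N32: 6.4  (via N17)
Shortest route: N25 → N4 → N17 → N32 = 6.4 hops' cost.

6.4 hops' cost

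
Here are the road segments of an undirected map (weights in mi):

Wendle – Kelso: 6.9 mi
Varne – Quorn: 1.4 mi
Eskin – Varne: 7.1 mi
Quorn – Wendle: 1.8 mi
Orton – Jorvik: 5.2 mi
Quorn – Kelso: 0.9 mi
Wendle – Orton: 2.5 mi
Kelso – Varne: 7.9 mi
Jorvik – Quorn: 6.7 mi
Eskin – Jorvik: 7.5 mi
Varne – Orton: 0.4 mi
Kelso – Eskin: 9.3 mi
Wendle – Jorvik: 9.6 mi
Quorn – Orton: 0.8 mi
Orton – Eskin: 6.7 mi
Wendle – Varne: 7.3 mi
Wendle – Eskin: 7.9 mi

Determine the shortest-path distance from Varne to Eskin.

7.1 mi

Enumerating some paths:
Varne - Eskin: 7.1 = 7.1
Varne - Quorn - Orton - Eskin: 1.4+0.8+6.7 = 8.9
The minimum is 7.1 mi via Varne - Eskin.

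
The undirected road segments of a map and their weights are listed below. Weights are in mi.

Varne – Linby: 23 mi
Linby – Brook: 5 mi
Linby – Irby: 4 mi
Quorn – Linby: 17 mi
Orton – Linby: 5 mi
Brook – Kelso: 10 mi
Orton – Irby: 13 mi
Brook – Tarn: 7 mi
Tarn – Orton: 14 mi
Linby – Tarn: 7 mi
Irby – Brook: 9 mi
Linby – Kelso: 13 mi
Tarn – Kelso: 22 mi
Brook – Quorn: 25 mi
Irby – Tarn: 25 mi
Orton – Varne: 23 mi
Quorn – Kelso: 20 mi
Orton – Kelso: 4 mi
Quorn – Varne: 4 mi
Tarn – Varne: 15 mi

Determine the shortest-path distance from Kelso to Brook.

10 mi

Running Dijkstra from Kelso:
Kelso: 0
Orton: 4  (via Kelso)
Linby: 9  (via Orton)
Brook: 10  (via Kelso)
Shortest route: Kelso–Brook = 10 mi.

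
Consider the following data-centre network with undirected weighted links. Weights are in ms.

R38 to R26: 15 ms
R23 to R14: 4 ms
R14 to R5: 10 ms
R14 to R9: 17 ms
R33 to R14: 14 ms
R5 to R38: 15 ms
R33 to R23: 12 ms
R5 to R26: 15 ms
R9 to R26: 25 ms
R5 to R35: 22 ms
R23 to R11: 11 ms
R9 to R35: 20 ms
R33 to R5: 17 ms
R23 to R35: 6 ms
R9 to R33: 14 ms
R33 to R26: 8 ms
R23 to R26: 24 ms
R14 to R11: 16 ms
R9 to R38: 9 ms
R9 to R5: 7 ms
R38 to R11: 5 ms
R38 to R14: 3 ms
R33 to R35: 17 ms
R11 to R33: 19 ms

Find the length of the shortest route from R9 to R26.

Enumerating some paths:
R9 → R26: 25 = 25
R9 → R5 → R26: 7+15 = 22
R9 → R5 → R33 → R26: 7+17+8 = 32
R9 → R38 → R26: 9+15 = 24
The minimum is 22 ms via R9 → R5 → R26.

22 ms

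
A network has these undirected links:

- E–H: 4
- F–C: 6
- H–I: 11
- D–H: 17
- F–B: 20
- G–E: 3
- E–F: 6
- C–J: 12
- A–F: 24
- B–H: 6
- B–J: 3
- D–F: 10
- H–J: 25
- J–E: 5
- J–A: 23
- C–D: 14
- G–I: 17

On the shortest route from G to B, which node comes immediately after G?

E

Compare a few routes:
G–E–H–B: 3+4+6 = 13
G–E–J–B: 3+5+3 = 11
Cheapest is G–E–J–B at 11.
So from G the first move is to E.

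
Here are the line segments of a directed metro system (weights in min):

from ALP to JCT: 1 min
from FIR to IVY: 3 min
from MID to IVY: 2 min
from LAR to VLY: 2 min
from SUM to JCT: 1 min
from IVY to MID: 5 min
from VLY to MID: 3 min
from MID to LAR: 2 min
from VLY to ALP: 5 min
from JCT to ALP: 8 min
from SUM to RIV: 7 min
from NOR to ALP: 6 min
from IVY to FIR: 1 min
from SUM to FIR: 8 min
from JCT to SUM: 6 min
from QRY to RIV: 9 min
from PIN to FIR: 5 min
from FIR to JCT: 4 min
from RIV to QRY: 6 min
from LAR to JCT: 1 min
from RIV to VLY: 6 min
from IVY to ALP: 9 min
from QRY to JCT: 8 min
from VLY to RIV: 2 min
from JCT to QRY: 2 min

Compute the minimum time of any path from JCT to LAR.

Candidate routes:
JCT - SUM - RIV - VLY - MID - LAR: 6+7+6+3+2 = 24
JCT - SUM - FIR - IVY - MID - LAR: 6+8+3+5+2 = 24
JCT - QRY - RIV - VLY - MID - LAR: 2+9+6+3+2 = 22
The minimum is 22 min via JCT - QRY - RIV - VLY - MID - LAR.

22 min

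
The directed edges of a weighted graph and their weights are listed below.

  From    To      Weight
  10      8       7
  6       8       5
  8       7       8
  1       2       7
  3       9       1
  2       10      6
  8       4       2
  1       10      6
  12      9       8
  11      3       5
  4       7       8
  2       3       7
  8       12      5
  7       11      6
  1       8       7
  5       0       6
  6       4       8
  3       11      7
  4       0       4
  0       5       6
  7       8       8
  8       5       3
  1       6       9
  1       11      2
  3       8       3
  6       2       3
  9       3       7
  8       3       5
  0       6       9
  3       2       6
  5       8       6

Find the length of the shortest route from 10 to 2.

Enumerating some paths:
10 - 8 - 4 - 0 - 6 - 2: 7+2+4+9+3 = 25
10 - 8 - 3 - 2: 7+5+6 = 18
10 - 8 - 5 - 0 - 6 - 2: 7+3+6+9+3 = 28
The minimum is 18 via 10 - 8 - 3 - 2.

18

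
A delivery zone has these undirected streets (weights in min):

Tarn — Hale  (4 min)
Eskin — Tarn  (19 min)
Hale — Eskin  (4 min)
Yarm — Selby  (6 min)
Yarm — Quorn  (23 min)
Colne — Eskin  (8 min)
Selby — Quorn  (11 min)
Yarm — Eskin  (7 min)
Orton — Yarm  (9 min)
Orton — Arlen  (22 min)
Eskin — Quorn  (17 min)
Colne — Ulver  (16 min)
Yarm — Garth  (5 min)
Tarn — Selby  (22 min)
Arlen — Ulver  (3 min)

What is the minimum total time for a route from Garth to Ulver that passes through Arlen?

Shortest Garth→Arlen: Garth → Yarm → Orton → Arlen = 36
Best Arlen to Ulver: Arlen → Ulver costing 3
Total via Arlen: 36 + 3 = 39 min.

39 min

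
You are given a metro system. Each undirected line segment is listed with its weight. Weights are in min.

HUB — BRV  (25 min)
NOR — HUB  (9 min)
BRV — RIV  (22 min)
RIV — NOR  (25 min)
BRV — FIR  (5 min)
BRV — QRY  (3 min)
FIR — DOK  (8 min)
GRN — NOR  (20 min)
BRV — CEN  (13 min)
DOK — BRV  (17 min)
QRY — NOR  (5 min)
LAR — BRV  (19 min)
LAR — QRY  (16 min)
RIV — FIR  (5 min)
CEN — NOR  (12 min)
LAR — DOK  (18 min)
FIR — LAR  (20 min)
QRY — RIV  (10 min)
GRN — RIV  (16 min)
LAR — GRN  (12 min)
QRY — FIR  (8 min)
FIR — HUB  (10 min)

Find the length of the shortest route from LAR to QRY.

Shortest distances from LAR:
LAR: 0
GRN: 12  (via LAR)
QRY: 16  (via LAR)
Shortest route: LAR–QRY = 16 min.

16 min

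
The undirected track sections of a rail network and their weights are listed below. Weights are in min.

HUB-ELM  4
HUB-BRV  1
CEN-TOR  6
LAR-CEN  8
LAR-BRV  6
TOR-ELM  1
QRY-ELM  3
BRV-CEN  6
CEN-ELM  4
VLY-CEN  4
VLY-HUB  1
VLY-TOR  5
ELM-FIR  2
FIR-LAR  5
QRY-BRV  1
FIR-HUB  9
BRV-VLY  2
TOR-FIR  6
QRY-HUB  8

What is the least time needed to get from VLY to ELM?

5 min

Running Dijkstra from VLY:
VLY: 0
HUB: 1  (via VLY)
BRV: 2  (via VLY)
QRY: 3  (via BRV)
CEN: 4  (via VLY)
ELM: 5  (via HUB)
Shortest route: VLY → HUB → ELM = 5 min.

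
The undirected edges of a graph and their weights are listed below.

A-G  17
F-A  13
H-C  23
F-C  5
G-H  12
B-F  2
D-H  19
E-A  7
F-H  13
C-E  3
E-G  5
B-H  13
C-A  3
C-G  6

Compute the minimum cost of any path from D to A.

40

Enumerating some paths:
D - H - B - F - C - A: 19+13+2+5+3 = 42
D - H - G - E - C - A: 19+12+5+3+3 = 42
D - H - G - C - A: 19+12+6+3 = 40
Cheapest is D - H - G - C - A at 40.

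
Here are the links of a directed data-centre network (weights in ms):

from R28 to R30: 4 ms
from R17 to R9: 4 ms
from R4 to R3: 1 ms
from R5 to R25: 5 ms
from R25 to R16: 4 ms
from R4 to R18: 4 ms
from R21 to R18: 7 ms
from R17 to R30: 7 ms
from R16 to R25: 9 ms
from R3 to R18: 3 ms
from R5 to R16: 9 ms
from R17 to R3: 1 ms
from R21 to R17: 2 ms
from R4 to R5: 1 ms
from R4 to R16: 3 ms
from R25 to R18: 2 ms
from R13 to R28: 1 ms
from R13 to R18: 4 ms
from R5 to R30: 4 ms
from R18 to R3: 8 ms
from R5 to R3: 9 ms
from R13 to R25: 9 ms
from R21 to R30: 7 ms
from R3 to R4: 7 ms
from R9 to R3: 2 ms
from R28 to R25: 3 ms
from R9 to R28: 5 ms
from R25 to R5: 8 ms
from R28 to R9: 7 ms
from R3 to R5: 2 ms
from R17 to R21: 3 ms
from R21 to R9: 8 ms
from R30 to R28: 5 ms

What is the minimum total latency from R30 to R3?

Compare a few routes:
R30–R28–R25–R5–R3: 5+3+8+9 = 25
R30–R28–R9–R3: 5+7+2 = 14
R30–R28–R25–R18–R3: 5+3+2+8 = 18
Cheapest is R30–R28–R9–R3 at 14 ms.

14 ms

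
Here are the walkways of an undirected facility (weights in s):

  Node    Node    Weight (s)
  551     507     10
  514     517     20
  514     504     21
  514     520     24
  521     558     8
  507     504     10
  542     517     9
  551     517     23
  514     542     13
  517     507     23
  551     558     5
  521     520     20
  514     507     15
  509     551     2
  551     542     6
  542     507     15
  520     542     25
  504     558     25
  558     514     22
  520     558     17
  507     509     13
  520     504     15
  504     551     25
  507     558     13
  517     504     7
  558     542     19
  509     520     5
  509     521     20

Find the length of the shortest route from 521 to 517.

28 s

Enumerating some paths:
521–558–551–542–517: 8+5+6+9 = 28
521–558–551–517: 8+5+23 = 36
The minimum is 28 s via 521–558–551–542–517.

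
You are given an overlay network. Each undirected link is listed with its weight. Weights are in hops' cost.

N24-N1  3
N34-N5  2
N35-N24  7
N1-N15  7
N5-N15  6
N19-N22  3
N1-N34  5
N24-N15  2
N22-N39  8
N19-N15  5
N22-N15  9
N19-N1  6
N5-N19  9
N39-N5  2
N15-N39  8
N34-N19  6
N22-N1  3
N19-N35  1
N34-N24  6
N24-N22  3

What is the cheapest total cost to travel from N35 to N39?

11 hops' cost

Settle nodes by increasing distance from N35:
N35: 0
N19: 1  (via N35)
N22: 4  (via N19)
N15: 6  (via N19)
N1: 7  (via N19)
N34: 7  (via N19)
N24: 7  (via N35)
N5: 9  (via N34)
N39: 11  (via N5)
Shortest route: N35–N19–N34–N5–N39 = 11 hops' cost.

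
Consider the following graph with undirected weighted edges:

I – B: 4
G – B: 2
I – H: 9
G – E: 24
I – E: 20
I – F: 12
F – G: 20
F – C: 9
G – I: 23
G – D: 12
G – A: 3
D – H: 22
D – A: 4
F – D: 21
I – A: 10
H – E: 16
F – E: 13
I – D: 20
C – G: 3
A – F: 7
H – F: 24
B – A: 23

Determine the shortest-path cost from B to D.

9

Compare a few routes:
B → I → A → D: 4+10+4 = 18
B → G → A → D: 2+3+4 = 9
B → G → D: 2+12 = 14
Cheapest is B → G → A → D at 9.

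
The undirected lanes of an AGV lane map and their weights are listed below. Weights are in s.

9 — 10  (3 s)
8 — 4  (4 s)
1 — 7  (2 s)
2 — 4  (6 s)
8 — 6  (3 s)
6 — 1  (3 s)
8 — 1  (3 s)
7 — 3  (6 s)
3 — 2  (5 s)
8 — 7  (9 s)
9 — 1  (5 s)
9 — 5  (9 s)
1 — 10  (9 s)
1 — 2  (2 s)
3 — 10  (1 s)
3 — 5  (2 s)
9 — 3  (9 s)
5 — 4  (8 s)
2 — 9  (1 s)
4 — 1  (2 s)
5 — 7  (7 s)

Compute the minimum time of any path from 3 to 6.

Enumerating some paths:
3–10–9–1–6: 1+3+5+3 = 12
3–2–1–6: 5+2+3 = 10
3–7–1–6: 6+2+3 = 11
3–2–1–8–6: 5+2+3+3 = 13
Cheapest is 3–2–1–6 at 10 s.

10 s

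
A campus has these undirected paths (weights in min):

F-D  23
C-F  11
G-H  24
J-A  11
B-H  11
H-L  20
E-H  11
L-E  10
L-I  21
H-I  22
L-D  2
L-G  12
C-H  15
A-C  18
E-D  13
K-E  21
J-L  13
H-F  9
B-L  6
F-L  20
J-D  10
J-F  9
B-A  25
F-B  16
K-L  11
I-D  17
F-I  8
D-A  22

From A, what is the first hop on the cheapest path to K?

J

Enumerating some paths:
A → J → L → K: 11+13+11 = 35
A → D → L → K: 22+2+11 = 35
A → J → D → L → K: 11+10+2+11 = 34
The minimum is 34 min via A → J → D → L → K.
So from A the first move is to J.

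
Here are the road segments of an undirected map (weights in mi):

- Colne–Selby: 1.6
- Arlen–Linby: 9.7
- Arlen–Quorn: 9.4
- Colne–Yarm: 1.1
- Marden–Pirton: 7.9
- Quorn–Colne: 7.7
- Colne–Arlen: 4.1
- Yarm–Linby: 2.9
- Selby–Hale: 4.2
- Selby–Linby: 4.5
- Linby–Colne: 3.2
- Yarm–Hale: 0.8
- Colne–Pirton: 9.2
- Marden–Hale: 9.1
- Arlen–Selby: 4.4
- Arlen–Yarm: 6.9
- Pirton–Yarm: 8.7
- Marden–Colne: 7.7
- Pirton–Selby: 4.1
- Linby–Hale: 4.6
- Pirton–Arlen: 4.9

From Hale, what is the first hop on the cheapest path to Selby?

Candidate routes:
Hale–Selby: 4.2 = 4.2
Hale–Yarm–Linby–Colne–Selby: 0.8+2.9+3.2+1.6 = 8.5
Hale–Yarm–Linby–Selby: 0.8+2.9+4.5 = 8.2
Hale–Yarm–Colne–Selby: 0.8+1.1+1.6 = 3.5
The minimum is 3.5 mi via Hale–Yarm–Colne–Selby.
So from Hale the first move is to Yarm.

Yarm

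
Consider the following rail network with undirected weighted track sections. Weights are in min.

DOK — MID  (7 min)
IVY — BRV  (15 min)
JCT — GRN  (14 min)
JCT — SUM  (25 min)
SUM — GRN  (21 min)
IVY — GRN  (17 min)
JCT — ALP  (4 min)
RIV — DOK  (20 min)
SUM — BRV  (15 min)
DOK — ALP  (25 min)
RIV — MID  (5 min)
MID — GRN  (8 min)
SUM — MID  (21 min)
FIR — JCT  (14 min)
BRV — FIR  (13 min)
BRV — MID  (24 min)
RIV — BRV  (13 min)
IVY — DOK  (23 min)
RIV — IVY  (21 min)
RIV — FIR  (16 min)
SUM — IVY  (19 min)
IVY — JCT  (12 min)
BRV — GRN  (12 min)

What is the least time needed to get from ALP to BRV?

30 min

Settle nodes by increasing distance from ALP:
ALP: 0
JCT: 4  (via ALP)
IVY: 16  (via JCT)
FIR: 18  (via JCT)
GRN: 18  (via JCT)
DOK: 25  (via ALP)
MID: 26  (via GRN)
SUM: 29  (via JCT)
BRV: 30  (via GRN)
Shortest route: ALP–JCT–GRN–BRV = 30 min.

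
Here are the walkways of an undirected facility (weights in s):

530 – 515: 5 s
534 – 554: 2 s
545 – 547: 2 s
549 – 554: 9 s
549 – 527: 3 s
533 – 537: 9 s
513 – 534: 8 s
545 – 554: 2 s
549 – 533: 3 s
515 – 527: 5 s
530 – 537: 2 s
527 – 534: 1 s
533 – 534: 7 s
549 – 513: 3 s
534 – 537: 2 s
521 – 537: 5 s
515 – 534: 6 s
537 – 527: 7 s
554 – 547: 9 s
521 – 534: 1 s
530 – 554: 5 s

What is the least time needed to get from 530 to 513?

Candidate routes:
530 - 537 - 534 - 513: 2+2+8 = 12
530 - 537 - 534 - 527 - 549 - 513: 2+2+1+3+3 = 11
The minimum is 11 s via 530 - 537 - 534 - 527 - 549 - 513.

11 s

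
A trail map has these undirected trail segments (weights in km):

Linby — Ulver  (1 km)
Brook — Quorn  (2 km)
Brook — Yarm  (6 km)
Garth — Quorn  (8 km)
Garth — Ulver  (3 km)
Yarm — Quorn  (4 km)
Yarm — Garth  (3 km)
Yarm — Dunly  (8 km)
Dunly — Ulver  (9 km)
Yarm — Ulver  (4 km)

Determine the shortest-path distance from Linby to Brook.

Enumerating some paths:
Linby–Ulver–Yarm–Brook: 1+4+6 = 11
Linby–Ulver–Garth–Yarm–Brook: 1+3+3+6 = 13
Linby–Ulver–Garth–Quorn–Brook: 1+3+8+2 = 14
Linby–Ulver–Garth–Yarm–Quorn–Brook: 1+3+3+4+2 = 13
The minimum is 11 km via Linby–Ulver–Yarm–Brook.

11 km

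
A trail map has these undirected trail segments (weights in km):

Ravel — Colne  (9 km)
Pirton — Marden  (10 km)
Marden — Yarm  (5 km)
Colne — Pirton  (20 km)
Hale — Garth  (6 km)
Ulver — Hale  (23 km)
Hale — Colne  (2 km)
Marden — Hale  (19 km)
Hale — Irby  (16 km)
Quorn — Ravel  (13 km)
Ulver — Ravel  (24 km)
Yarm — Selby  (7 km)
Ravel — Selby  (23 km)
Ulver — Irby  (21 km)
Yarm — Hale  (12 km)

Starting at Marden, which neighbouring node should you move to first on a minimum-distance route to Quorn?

Yarm

Compare a few routes:
Marden - Hale - Colne - Ravel - Quorn: 19+2+9+13 = 43
Marden - Yarm - Hale - Colne - Ravel - Quorn: 5+12+2+9+13 = 41
The minimum is 41 km via Marden - Yarm - Hale - Colne - Ravel - Quorn.
So from Marden the first move is to Yarm.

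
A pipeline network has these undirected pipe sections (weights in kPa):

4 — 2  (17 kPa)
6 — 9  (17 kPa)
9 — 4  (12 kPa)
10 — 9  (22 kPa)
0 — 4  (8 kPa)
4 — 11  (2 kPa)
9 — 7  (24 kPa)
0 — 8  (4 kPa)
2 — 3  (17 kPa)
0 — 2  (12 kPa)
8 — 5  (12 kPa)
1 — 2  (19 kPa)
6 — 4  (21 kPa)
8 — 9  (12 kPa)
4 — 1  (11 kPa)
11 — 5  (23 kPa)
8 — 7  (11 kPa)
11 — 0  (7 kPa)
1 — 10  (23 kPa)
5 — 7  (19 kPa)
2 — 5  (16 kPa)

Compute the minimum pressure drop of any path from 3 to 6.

Candidate routes:
3–2–0–4–6: 17+12+8+21 = 58
3–2–4–6: 17+17+21 = 55
3–2–0–11–4–6: 17+12+7+2+21 = 59
The minimum is 55 kPa via 3–2–4–6.

55 kPa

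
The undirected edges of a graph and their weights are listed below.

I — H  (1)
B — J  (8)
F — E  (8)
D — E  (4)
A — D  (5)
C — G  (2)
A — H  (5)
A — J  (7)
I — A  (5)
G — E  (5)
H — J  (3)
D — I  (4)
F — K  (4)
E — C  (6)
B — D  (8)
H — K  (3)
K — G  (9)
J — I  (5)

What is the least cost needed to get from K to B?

Running Dijkstra from K:
K: 0
H: 3  (via K)
F: 4  (via K)
I: 4  (via H)
J: 6  (via H)
A: 8  (via H)
D: 8  (via I)
G: 9  (via K)
C: 11  (via G)
E: 12  (via F)
B: 14  (via J)
Shortest route: K → H → J → B = 14.

14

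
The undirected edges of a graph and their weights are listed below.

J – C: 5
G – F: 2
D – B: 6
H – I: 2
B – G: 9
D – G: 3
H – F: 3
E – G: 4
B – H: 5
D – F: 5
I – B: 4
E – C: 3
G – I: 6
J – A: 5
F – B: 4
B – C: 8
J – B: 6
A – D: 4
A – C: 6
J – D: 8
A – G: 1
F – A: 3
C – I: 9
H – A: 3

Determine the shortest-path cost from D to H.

7

Candidate routes:
D - G - F - H: 3+2+3 = 8
D - F - H: 5+3 = 8
D - A - H: 4+3 = 7
Cheapest is D - A - H at 7.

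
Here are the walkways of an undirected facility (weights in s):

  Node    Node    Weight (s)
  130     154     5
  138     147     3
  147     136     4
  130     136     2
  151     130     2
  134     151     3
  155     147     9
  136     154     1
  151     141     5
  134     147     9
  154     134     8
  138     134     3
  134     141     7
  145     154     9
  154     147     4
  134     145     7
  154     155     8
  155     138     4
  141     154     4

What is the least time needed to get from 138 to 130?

Candidate routes:
138 → 147 → 136 → 130: 3+4+2 = 9
138 → 134 → 151 → 130: 3+3+2 = 8
138 → 147 → 154 → 136 → 130: 3+4+1+2 = 10
The minimum is 8 s via 138 → 134 → 151 → 130.

8 s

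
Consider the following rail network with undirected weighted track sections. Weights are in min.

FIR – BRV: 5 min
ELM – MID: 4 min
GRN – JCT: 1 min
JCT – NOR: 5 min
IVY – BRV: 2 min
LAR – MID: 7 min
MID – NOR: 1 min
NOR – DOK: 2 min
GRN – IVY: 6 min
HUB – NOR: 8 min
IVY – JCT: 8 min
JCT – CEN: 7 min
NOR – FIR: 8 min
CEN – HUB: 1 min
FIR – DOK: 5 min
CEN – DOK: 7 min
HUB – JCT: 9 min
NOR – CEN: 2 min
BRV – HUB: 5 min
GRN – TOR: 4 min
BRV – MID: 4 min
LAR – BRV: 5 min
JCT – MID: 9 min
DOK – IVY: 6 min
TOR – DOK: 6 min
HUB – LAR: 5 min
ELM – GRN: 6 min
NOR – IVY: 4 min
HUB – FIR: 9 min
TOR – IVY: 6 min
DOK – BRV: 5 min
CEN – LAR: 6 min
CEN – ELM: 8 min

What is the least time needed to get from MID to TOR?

9 min

Shortest distances from MID:
MID: 0
NOR: 1  (via MID)
CEN: 3  (via NOR)
DOK: 3  (via NOR)
HUB: 4  (via CEN)
BRV: 4  (via MID)
ELM: 4  (via MID)
IVY: 5  (via NOR)
JCT: 6  (via NOR)
GRN: 7  (via JCT)
LAR: 7  (via MID)
FIR: 8  (via DOK)
TOR: 9  (via DOK)
Shortest route: MID–NOR–DOK–TOR = 9 min.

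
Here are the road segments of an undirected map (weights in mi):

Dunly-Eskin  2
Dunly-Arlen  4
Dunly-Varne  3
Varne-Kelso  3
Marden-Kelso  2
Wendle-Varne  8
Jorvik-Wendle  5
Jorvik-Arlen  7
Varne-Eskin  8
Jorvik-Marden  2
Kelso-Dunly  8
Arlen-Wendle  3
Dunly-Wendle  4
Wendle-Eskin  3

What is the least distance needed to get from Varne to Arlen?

7 mi

Running Dijkstra from Varne:
Varne: 0
Dunly: 3  (via Varne)
Kelso: 3  (via Varne)
Marden: 5  (via Kelso)
Eskin: 5  (via Dunly)
Arlen: 7  (via Dunly)
Shortest route: Varne–Dunly–Arlen = 7 mi.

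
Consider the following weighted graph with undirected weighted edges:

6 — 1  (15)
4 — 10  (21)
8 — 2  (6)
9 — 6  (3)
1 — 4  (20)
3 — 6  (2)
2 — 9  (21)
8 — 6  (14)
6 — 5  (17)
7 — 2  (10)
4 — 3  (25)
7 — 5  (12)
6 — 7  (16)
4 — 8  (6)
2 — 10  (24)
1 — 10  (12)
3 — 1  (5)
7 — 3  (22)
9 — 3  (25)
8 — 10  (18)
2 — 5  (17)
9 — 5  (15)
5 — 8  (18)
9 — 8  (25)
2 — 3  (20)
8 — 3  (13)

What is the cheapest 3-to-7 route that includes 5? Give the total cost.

31

Shortest 3→5: 3 → 6 → 5 = 19
Shortest 5→7: 5 → 7 = 12
Total via 5: 19 + 12 = 31.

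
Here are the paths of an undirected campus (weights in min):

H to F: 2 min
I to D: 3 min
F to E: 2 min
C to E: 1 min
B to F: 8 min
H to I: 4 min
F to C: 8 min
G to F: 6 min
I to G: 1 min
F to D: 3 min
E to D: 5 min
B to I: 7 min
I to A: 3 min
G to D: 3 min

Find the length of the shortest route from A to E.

Enumerating some paths:
A–I–D–E: 3+3+5 = 11
A–I–G–D–E: 3+1+3+5 = 12
A–I–G–F–E: 3+1+6+2 = 12
A–I–G–D–F–E: 3+1+3+3+2 = 12
The minimum is 11 min via A–I–D–E.

11 min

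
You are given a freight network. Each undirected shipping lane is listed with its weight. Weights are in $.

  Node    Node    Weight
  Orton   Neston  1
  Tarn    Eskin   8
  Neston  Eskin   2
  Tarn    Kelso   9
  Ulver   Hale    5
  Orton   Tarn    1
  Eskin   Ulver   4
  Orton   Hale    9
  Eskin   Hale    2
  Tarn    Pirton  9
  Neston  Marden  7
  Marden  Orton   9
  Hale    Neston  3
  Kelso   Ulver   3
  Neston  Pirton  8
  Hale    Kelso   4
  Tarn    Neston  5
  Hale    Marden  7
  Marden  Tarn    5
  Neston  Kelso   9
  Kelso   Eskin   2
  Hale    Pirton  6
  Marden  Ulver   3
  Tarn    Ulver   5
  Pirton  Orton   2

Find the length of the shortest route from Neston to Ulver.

$6

Settle nodes by increasing distance from Neston:
Neston: 0
Orton: 1  (via Neston)
Eskin: 2  (via Neston)
Tarn: 2  (via Orton)
Pirton: 3  (via Orton)
Hale: 3  (via Neston)
Kelso: 4  (via Eskin)
Ulver: 6  (via Eskin)
Shortest route: Neston → Eskin → Ulver = $6.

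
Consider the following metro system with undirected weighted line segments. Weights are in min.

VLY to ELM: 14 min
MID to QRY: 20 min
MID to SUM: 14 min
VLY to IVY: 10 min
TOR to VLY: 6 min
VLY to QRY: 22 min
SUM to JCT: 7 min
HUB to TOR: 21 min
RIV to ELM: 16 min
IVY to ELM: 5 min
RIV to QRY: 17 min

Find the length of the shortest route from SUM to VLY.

56 min

Compare a few routes:
SUM–MID–QRY–RIV–ELM–VLY: 14+20+17+16+14 = 81
SUM–MID–QRY–RIV–ELM–IVY–VLY: 14+20+17+16+5+10 = 82
SUM–MID–QRY–VLY: 14+20+22 = 56
The minimum is 56 min via SUM–MID–QRY–VLY.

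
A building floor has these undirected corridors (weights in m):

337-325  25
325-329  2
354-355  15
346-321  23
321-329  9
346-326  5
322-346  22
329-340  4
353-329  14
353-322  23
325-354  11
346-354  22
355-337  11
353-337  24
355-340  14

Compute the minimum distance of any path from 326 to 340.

Running Dijkstra from 326:
326: 0
346: 5  (via 326)
322: 27  (via 346)
354: 27  (via 346)
321: 28  (via 346)
329: 37  (via 321)
325: 38  (via 354)
340: 41  (via 329)
Shortest route: 326–346–321–329–340 = 41 m.

41 m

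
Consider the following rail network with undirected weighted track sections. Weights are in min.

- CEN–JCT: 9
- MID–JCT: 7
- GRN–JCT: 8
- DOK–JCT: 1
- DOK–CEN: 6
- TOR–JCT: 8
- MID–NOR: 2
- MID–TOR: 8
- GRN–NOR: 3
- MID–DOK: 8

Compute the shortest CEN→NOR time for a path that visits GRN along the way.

18 min

Shortest CEN→GRN: CEN → DOK → JCT → GRN = 15
Shortest GRN→NOR: GRN → NOR = 3
Total via GRN: 15 + 3 = 18 min.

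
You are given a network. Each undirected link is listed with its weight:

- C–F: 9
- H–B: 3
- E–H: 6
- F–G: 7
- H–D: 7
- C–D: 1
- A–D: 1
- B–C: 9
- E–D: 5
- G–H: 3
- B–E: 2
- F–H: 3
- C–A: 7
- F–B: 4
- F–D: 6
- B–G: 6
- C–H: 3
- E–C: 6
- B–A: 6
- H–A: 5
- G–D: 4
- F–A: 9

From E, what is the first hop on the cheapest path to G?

Enumerating some paths:
E–H–G: 6+3 = 9
E–B–G: 2+6 = 8
Cheapest is E–B–G at 8.
So from E the first move is to B.

B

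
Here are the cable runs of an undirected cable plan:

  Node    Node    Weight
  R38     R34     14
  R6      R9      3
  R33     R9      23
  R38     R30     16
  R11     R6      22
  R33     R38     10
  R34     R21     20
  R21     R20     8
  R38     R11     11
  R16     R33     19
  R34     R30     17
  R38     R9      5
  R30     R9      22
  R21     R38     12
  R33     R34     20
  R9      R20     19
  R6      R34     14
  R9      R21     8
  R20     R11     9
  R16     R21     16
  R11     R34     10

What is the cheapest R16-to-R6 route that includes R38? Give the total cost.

36

Shortest R16→R38: R16 → R21 → R38 = 28
Shortest R38→R6: R38 → R9 → R6 = 8
Total via R38: 28 + 8 = 36.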